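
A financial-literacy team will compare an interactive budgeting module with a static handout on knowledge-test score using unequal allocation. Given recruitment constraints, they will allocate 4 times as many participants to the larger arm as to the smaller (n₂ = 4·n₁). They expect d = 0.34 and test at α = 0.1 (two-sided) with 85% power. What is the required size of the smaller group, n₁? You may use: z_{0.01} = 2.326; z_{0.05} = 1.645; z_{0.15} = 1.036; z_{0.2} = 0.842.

With allocation ratio k = n₂/n₁ = 4, Var(x̄₁−x̄₂) = σ²(1/n₁ + 1/(k·n₁)) = σ²·(k+1)/(k·n₁).
So n₁ = (1 + 1/k)·((z_{α/2} + z_β)/d)² = 1.250 × (2.681/0.34)².
n₁ = 1.250 × 62.18 = 77.7.
Round up: n₁ = 78, giving n₂ = 4 × 78 = 312.

n₁ = 78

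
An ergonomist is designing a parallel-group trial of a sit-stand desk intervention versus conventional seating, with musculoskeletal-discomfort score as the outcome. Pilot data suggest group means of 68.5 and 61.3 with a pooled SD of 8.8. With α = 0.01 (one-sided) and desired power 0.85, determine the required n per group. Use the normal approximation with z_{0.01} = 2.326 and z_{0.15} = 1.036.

n = 34 per group

Cohen's d = |M₁ − M₂| / SD_pooled = |68.5 − 61.3| / 8.8 = 7.2 / 8.8 = 0.818.
For two independent groups with equal n: n = 2·((z_{α} + z_β) / d)².
z_{α} + z_β = 2.326 + 1.036 = 3.362.
n = 2 × (3.362 / 0.818)² = 2 × 4.110² = 2 × 16.89 = 33.8.
Round up to the next whole participant.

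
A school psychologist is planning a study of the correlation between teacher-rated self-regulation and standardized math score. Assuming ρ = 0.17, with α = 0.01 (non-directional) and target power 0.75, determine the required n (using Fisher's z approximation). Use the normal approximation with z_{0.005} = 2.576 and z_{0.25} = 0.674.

n = 362

Fisher's z: C = ½·ln((1+r)/(1−r)) = ½·ln(1.4096) = 0.1717.
n = ((z_{α/2} + z_β)/C)² + 3.
(2.576 + 0.674) / 0.1717 = 3.250 / 0.1717 = 18.928.
n = 18.928² + 3 = 358.28 + 3 = 361.3.
Round up.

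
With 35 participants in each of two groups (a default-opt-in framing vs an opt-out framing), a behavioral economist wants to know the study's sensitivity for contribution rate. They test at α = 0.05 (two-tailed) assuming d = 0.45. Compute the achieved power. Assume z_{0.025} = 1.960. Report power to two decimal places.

For two equal groups, power = Φ(d·√(n/2) − z_{α/2}).
d·√(n/2) = 0.45 × √(35/2) = 0.45 × 4.183 = 1.882.
z_β = 1.882 − 1.960 = -0.078.
Power = Φ(-0.078) = 0.469.

power ≈ 0.47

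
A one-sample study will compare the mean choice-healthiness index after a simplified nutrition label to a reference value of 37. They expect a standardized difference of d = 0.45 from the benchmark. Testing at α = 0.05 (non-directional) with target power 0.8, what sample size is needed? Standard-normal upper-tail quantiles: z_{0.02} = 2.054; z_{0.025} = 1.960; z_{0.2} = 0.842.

n = 39

For a one-sample test: n = ((z_{α/2} + z_β) / d)².
z_{α/2} + z_β = 1.960 + 0.842 = 2.802.
n = (2.802 / 0.45)² = 6.227² = 38.77.
Round up.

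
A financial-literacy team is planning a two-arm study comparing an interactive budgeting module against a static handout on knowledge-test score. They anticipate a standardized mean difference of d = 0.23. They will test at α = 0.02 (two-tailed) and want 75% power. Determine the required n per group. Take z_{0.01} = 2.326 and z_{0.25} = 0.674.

n = 341 per group

For two independent groups with equal n: n = 2·((z_{α/2} + z_β) / d)².
z_{α/2} + z_β = 2.326 + 0.674 = 3.000.
n = 2 × (3.000 / 0.23)² = 2 × 13.043² = 2 × 170.13 = 340.3.
Round up to the next whole participant.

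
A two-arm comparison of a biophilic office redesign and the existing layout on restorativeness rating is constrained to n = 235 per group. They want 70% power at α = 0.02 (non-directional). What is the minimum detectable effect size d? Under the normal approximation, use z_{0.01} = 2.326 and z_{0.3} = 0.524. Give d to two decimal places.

For two independent groups of n = 235 each: d_min = (z_{α/2} + z_β)·√(2/n).
z-sum = 2.326 + 0.524 = 2.850.
d_min = 2.850 × √(2/235) = 2.850 × 0.0923 = 0.263.

d_min ≈ 0.26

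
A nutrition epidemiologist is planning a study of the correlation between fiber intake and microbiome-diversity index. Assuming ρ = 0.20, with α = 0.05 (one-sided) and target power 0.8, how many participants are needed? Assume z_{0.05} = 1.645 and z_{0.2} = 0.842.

n = 154

Fisher's z: C = ½·ln((1+r)/(1−r)) = ½·ln(1.5000) = 0.2027.
n = ((z_{α} + z_β)/C)² + 3.
(1.645 + 0.842) / 0.2027 = 2.487 / 0.2027 = 12.269.
n = 12.269² + 3 = 150.54 + 3 = 153.5.
Round up.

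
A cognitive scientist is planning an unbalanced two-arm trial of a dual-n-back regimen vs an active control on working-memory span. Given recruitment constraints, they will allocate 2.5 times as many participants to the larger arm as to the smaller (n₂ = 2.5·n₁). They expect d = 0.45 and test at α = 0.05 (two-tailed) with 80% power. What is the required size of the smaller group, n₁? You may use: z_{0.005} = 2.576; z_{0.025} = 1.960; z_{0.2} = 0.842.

n₁ = 55

With allocation ratio k = n₂/n₁ = 2.5, Var(x̄₁−x̄₂) = σ²(1/n₁ + 1/(k·n₁)) = σ²·(k+1)/(k·n₁).
So n₁ = (1 + 1/k)·((z_{α/2} + z_β)/d)² = 1.400 × (2.802/0.45)².
n₁ = 1.400 × 38.77 = 54.3.
Round up: n₁ = 55, giving n₂ = ⌈2.5 × 55⌉ = ⌈137.5⌉ = 138.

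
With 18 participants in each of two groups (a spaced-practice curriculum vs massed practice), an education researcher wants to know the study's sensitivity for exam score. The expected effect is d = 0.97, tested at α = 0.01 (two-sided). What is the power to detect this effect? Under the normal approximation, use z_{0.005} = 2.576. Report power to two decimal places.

For two equal groups, power = Φ(d·√(n/2) − z_{α/2}).
d·√(n/2) = 0.97 × √(18/2) = 0.97 × 3.000 = 2.910.
z_β = 2.910 − 2.576 = 0.334.
Power = Φ(0.334) = 0.631.

power ≈ 0.63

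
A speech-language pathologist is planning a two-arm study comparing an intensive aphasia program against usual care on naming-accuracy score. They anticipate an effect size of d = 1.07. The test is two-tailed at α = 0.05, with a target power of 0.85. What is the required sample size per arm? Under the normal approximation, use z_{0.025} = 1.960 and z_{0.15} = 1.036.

n = 16 per group

For two independent groups with equal n: n = 2·((z_{α/2} + z_β) / d)².
z_{α/2} + z_β = 1.960 + 1.036 = 2.996.
n = 2 × (2.996 / 1.07)² = 2 × 2.800² = 2 × 7.84 = 15.7.
Round up to the next whole participant.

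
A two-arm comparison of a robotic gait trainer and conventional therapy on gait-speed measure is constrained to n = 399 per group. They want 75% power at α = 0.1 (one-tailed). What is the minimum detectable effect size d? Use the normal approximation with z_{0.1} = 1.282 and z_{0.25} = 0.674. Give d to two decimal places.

d_min ≈ 0.14

For two independent groups of n = 399 each: d_min = (z_{α} + z_β)·√(2/n).
z-sum = 1.282 + 0.674 = 1.956.
d_min = 1.956 × √(2/399) = 1.956 × 0.0708 = 0.138.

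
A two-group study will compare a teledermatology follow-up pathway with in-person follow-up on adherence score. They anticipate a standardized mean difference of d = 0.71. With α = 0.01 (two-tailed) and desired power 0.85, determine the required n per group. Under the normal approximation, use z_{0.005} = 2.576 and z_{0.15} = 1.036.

n = 52 per group

For two independent groups with equal n: n = 2·((z_{α/2} + z_β) / d)².
z_{α/2} + z_β = 2.576 + 1.036 = 3.612.
n = 2 × (3.612 / 0.71)² = 2 × 5.087² = 2 × 25.88 = 51.8.
Round up to the next whole participant.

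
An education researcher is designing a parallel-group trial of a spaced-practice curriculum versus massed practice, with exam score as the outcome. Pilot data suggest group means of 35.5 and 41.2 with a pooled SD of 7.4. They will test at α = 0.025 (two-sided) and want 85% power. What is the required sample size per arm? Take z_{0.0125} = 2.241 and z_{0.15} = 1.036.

Cohen's d = |M₁ − M₂| / SD_pooled = |35.5 − 41.2| / 7.4 = 5.7 / 7.4 = 0.770.
For two independent groups with equal n: n = 2·((z_{α/2} + z_β) / d)².
z_{α/2} + z_β = 2.241 + 1.036 = 3.277.
n = 2 × (3.277 / 0.770)² = 2 × 4.256² = 2 × 18.11 = 36.2.
Round up to the next whole participant.

n = 37 per group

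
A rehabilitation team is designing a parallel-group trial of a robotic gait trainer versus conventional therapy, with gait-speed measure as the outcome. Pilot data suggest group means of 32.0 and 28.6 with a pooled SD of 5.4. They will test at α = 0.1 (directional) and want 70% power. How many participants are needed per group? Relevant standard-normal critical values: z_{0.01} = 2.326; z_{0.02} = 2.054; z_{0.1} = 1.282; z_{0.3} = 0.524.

Cohen's d = |M₁ − M₂| / SD_pooled = |32.0 − 28.6| / 5.4 = 3.4 / 5.4 = 0.630.
For two independent groups with equal n: n = 2·((z_{α} + z_β) / d)².
z_{α} + z_β = 1.282 + 0.524 = 1.806.
n = 2 × (1.806 / 0.630)² = 2 × 2.867² = 2 × 8.22 = 16.4.
Round up to the next whole participant.

n = 17 per group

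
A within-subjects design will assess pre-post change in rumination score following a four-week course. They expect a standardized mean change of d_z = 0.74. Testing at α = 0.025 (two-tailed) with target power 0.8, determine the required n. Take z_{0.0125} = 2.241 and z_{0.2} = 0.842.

n = 18 pairs

For a paired (one-sample on differences) test: n = ((z_{α/2} + z_β) / d)².
z_{α/2} + z_β = 2.241 + 0.842 = 3.083.
n = (3.083 / 0.74)² = 4.166² = 17.36.
Round up.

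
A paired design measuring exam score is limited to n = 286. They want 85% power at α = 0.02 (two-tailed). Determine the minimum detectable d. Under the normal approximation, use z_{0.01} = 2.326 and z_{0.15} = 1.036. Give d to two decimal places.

For a single sample (or paired design) of n = 286: d_min = (z_{α/2} + z_β)/√n.
z-sum = 2.326 + 1.036 = 3.362.
d_min = 3.362 / √286 = 3.362 / 16.912 = 0.199.

d_min ≈ 0.20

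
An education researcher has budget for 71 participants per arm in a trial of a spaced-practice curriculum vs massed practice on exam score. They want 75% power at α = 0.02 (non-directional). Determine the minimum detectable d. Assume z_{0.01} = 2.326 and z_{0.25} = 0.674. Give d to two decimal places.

d_min ≈ 0.50

For two independent groups of n = 71 each: d_min = (z_{α/2} + z_β)·√(2/n).
z-sum = 2.326 + 0.674 = 3.000.
d_min = 3.000 × √(2/71) = 3.000 × 0.1678 = 0.504.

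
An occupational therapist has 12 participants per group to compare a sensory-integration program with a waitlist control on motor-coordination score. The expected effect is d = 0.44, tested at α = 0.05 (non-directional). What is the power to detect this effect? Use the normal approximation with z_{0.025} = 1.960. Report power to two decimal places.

power ≈ 0.19

For two equal groups, power = Φ(d·√(n/2) − z_{α/2}).
d·√(n/2) = 0.44 × √(12/2) = 0.44 × 2.449 = 1.078.
z_β = 1.078 − 1.960 = -0.882.
Power = Φ(-0.882) = 0.189.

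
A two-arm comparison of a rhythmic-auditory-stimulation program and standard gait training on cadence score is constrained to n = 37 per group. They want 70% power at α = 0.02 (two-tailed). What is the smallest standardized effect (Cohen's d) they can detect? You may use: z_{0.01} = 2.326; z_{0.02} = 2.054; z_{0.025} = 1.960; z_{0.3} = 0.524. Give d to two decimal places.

d_min ≈ 0.66

For two independent groups of n = 37 each: d_min = (z_{α/2} + z_β)·√(2/n).
z-sum = 2.326 + 0.524 = 2.850.
d_min = 2.850 × √(2/37) = 2.850 × 0.2325 = 0.663.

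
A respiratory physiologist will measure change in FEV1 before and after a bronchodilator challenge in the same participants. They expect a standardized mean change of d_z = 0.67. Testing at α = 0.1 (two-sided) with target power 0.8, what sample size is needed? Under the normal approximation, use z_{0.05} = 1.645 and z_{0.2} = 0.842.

For a paired (one-sample on differences) test: n = ((z_{α/2} + z_β) / d)².
z_{α/2} + z_β = 1.645 + 0.842 = 2.487.
n = (2.487 / 0.67)² = 3.712² = 13.78.
Round up.

n = 14 pairs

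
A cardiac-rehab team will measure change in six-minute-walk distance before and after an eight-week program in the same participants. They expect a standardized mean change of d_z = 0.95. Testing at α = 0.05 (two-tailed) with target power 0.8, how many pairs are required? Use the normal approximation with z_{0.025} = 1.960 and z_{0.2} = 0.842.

For a paired (one-sample on differences) test: n = ((z_{α/2} + z_β) / d)².
z_{α/2} + z_β = 1.960 + 0.842 = 2.802.
n = (2.802 / 0.95)² = 2.949² = 8.70.
Round up.

n = 9 pairs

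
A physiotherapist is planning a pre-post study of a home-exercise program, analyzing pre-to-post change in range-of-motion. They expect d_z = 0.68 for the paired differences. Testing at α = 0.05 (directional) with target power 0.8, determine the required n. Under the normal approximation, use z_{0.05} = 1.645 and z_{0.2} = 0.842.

n = 14 pairs

For a paired (one-sample on differences) test: n = ((z_{α} + z_β) / d)².
z_{α} + z_β = 1.645 + 0.842 = 2.487.
n = (2.487 / 0.68)² = 3.657² = 13.38.
Round up.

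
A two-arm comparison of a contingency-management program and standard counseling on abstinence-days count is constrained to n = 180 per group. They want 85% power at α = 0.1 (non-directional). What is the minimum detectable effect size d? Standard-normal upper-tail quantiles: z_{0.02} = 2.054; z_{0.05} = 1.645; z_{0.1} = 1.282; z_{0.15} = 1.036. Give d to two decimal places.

d_min ≈ 0.28

For two independent groups of n = 180 each: d_min = (z_{α/2} + z_β)·√(2/n).
z-sum = 1.645 + 1.036 = 2.681.
d_min = 2.681 × √(2/180) = 2.681 × 0.1054 = 0.283.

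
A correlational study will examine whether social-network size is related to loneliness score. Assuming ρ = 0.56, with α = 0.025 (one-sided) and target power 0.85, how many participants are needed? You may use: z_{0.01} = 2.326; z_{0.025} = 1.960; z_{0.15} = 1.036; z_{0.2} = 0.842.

n = 26

Fisher's z: C = ½·ln((1+r)/(1−r)) = ½·ln(3.5455) = 0.6328.
n = ((z_{α} + z_β)/C)² + 3.
(1.960 + 1.036) / 0.6328 = 2.996 / 0.6328 = 4.735.
n = 4.735² + 3 = 22.42 + 3 = 25.4.
Round up.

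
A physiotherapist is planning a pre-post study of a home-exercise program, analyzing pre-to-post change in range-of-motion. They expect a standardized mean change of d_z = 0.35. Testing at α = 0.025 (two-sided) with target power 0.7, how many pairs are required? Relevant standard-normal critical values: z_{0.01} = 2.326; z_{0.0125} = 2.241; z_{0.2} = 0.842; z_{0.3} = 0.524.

For a paired (one-sample on differences) test: n = ((z_{α/2} + z_β) / d)².
z_{α/2} + z_β = 2.241 + 0.524 = 2.765.
n = (2.765 / 0.35)² = 7.900² = 62.41.
Round up.

n = 63 pairs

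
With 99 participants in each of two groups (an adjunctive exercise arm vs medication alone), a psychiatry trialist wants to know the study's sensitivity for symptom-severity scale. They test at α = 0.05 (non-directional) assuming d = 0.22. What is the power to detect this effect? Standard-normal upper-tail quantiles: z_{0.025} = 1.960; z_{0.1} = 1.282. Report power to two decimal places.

power ≈ 0.34

For two equal groups, power = Φ(d·√(n/2) − z_{α/2}).
d·√(n/2) = 0.22 × √(99/2) = 0.22 × 7.036 = 1.548.
z_β = 1.548 − 1.960 = -0.412.
Power = Φ(-0.412) = 0.340.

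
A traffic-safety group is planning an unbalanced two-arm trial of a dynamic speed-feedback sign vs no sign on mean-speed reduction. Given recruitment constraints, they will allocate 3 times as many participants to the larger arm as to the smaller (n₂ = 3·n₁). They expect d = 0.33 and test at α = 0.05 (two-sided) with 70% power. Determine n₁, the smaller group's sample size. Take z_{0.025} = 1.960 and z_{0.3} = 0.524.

n₁ = 76

With allocation ratio k = n₂/n₁ = 3, Var(x̄₁−x̄₂) = σ²(1/n₁ + 1/(k·n₁)) = σ²·(k+1)/(k·n₁).
So n₁ = (1 + 1/k)·((z_{α/2} + z_β)/d)² = 1.333 × (2.484/0.33)².
n₁ = 1.333 × 56.66 = 75.5.
Round up: n₁ = 76, giving n₂ = 3 × 76 = 228.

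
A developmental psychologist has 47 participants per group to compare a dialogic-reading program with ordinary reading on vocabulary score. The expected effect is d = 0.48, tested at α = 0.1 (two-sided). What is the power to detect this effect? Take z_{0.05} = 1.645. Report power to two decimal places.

For two equal groups, power = Φ(d·√(n/2) − z_{α/2}).
d·√(n/2) = 0.48 × √(47/2) = 0.48 × 4.848 = 2.327.
z_β = 2.327 − 1.645 = 0.682.
Power = Φ(0.682) = 0.752.

power ≈ 0.75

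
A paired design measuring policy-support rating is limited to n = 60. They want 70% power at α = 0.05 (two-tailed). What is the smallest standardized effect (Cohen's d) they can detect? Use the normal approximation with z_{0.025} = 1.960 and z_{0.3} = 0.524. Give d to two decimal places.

For a single sample (or paired design) of n = 60: d_min = (z_{α/2} + z_β)/√n.
z-sum = 1.960 + 0.524 = 2.484.
d_min = 2.484 / √60 = 2.484 / 7.746 = 0.321.

d_min ≈ 0.32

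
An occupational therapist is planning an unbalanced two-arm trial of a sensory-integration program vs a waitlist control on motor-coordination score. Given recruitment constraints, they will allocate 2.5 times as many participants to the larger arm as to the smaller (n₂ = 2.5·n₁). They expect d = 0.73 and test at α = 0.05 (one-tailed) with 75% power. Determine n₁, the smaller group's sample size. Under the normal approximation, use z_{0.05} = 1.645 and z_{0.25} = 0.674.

n₁ = 15

With allocation ratio k = n₂/n₁ = 2.5, Var(x̄₁−x̄₂) = σ²(1/n₁ + 1/(k·n₁)) = σ²·(k+1)/(k·n₁).
So n₁ = (1 + 1/k)·((z_{α} + z_β)/d)² = 1.400 × (2.319/0.73)².
n₁ = 1.400 × 10.09 = 14.1.
Round up: n₁ = 15, giving n₂ = ⌈2.5 × 15⌉ = ⌈37.5⌉ = 38.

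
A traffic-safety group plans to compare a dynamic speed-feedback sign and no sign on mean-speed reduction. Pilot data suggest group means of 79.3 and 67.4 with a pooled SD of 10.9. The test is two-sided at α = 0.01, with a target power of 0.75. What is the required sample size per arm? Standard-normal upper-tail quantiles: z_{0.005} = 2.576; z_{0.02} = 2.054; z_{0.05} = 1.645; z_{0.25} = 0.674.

n = 18 per group

Cohen's d = |M₁ − M₂| / SD_pooled = |79.3 − 67.4| / 10.9 = 11.9 / 10.9 = 1.092.
For two independent groups with equal n: n = 2·((z_{α/2} + z_β) / d)².
z_{α/2} + z_β = 2.576 + 0.674 = 3.250.
n = 2 × (3.250 / 1.092)² = 2 × 2.976² = 2 × 8.86 = 17.7.
Round up to the next whole participant.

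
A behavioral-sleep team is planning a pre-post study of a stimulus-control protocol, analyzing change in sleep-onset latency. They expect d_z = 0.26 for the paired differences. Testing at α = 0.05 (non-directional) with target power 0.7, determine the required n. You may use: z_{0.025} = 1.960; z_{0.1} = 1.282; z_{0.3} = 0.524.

For a paired (one-sample on differences) test: n = ((z_{α/2} + z_β) / d)².
z_{α/2} + z_β = 1.960 + 0.524 = 2.484.
n = (2.484 / 0.26)² = 9.554² = 91.28.
Round up.

n = 92 pairs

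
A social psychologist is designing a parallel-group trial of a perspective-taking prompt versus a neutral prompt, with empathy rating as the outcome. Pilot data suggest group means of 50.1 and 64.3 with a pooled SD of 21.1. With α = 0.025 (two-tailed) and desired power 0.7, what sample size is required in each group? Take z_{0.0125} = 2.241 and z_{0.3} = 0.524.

Cohen's d = |M₁ − M₂| / SD_pooled = |50.1 − 64.3| / 21.1 = 14.2 / 21.1 = 0.673.
For two independent groups with equal n: n = 2·((z_{α/2} + z_β) / d)².
z_{α/2} + z_β = 2.241 + 0.524 = 2.765.
n = 2 × (2.765 / 0.673)² = 2 × 4.108² = 2 × 16.88 = 33.8.
Round up to the next whole participant.

n = 34 per group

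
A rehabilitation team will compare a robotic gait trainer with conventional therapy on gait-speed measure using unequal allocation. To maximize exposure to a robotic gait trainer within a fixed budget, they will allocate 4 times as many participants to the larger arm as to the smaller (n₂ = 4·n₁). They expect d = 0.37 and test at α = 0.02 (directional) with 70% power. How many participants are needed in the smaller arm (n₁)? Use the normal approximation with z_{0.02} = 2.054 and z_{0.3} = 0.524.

n₁ = 61

With allocation ratio k = n₂/n₁ = 4, Var(x̄₁−x̄₂) = σ²(1/n₁ + 1/(k·n₁)) = σ²·(k+1)/(k·n₁).
So n₁ = (1 + 1/k)·((z_{α} + z_β)/d)² = 1.250 × (2.578/0.37)².
n₁ = 1.250 × 48.55 = 60.7.
Round up: n₁ = 61, giving n₂ = 4 × 61 = 244.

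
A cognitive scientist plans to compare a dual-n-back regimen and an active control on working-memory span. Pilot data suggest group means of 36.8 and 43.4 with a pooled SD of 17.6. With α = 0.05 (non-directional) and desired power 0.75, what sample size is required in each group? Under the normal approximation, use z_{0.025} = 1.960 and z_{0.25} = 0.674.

Cohen's d = |M₁ − M₂| / SD_pooled = |36.8 − 43.4| / 17.6 = 6.6 / 17.6 = 0.375.
For two independent groups with equal n: n = 2·((z_{α/2} + z_β) / d)².
z_{α/2} + z_β = 1.960 + 0.674 = 2.634.
n = 2 × (2.634 / 0.375)² = 2 × 7.024² = 2 × 49.34 = 98.7.
Round up to the next whole participant.

n = 99 per group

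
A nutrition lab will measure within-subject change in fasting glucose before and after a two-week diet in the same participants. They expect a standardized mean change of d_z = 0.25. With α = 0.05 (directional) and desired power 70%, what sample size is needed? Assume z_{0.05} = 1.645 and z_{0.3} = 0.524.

n = 76 pairs

For a paired (one-sample on differences) test: n = ((z_{α} + z_β) / d)².
z_{α} + z_β = 1.645 + 0.524 = 2.169.
n = (2.169 / 0.25)² = 8.676² = 75.27.
Round up.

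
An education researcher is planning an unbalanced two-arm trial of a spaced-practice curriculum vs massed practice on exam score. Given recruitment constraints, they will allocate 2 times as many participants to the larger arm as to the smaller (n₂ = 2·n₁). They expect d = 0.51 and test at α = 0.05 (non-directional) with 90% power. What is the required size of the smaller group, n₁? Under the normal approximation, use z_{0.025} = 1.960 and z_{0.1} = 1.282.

n₁ = 61

With allocation ratio k = n₂/n₁ = 2, Var(x̄₁−x̄₂) = σ²(1/n₁ + 1/(k·n₁)) = σ²·(k+1)/(k·n₁).
So n₁ = (1 + 1/k)·((z_{α/2} + z_β)/d)² = 1.500 × (3.242/0.51)².
n₁ = 1.500 × 40.41 = 60.6.
Round up: n₁ = 61, giving n₂ = 2 × 61 = 122.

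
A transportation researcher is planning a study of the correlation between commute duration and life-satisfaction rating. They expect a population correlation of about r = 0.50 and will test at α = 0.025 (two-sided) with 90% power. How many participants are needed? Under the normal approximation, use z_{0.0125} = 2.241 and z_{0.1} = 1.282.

n = 45

Fisher's z: C = ½·ln((1+r)/(1−r)) = ½·ln(3.0000) = 0.5493.
n = ((z_{α/2} + z_β)/C)² + 3.
(2.241 + 1.282) / 0.5493 = 3.523 / 0.5493 = 6.414.
n = 6.414² + 3 = 41.13 + 3 = 44.1.
Round up.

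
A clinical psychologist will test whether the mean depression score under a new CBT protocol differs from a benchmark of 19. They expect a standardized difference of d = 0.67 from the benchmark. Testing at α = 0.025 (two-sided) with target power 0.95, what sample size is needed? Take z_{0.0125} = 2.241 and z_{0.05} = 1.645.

For a one-sample test: n = ((z_{α/2} + z_β) / d)².
z_{α/2} + z_β = 2.241 + 1.645 = 3.886.
n = (3.886 / 0.67)² = 5.800² = 33.64.
Round up.

n = 34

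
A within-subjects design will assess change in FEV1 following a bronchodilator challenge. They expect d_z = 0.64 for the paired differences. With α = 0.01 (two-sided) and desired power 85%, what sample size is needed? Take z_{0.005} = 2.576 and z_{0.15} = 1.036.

n = 32 pairs

For a paired (one-sample on differences) test: n = ((z_{α/2} + z_β) / d)².
z_{α/2} + z_β = 2.576 + 1.036 = 3.612.
n = (3.612 / 0.64)² = 5.644² = 31.85.
Round up.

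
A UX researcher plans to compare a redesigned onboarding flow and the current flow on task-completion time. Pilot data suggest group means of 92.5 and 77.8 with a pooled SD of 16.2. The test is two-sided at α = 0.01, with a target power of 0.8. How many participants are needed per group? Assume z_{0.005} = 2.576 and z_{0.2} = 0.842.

n = 29 per group

Cohen's d = |M₁ − M₂| / SD_pooled = |92.5 − 77.8| / 16.2 = 14.7 / 16.2 = 0.907.
For two independent groups with equal n: n = 2·((z_{α/2} + z_β) / d)².
z_{α/2} + z_β = 2.576 + 0.842 = 3.418.
n = 2 × (3.418 / 0.907)² = 2 × 3.768² = 2 × 14.20 = 28.4.
Round up to the next whole participant.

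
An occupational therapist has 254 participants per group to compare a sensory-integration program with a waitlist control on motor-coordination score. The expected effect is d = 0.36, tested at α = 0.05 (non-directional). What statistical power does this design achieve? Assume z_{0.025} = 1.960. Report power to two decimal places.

power ≈ 0.98

For two equal groups, power = Φ(d·√(n/2) − z_{α/2}).
d·√(n/2) = 0.36 × √(254/2) = 0.36 × 11.269 = 4.057.
z_β = 4.057 − 1.960 = 2.097.
Power = Φ(2.097) = 0.982.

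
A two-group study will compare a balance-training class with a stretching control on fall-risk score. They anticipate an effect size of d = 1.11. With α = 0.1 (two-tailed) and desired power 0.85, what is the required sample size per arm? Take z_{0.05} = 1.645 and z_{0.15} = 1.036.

n = 12 per group

For two independent groups with equal n: n = 2·((z_{α/2} + z_β) / d)².
z_{α/2} + z_β = 1.645 + 1.036 = 2.681.
n = 2 × (2.681 / 1.11)² = 2 × 2.415² = 2 × 5.83 = 11.7.
Round up to the next whole participant.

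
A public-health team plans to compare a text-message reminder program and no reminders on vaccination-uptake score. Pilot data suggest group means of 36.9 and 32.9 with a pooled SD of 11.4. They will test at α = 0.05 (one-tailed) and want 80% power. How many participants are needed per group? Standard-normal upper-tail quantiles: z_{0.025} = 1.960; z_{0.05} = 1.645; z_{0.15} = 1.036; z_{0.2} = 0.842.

n = 101 per group

Cohen's d = |M₁ − M₂| / SD_pooled = |36.9 − 32.9| / 11.4 = 4.0 / 11.4 = 0.351.
For two independent groups with equal n: n = 2·((z_{α} + z_β) / d)².
z_{α} + z_β = 1.645 + 0.842 = 2.487.
n = 2 × (2.487 / 0.351)² = 2 × 7.085² = 2 × 50.20 = 100.4.
Round up to the next whole participant.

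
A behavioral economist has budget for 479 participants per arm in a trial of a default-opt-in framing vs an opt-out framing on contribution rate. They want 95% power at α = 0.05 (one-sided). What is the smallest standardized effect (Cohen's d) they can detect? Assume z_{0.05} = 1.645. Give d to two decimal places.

d_min ≈ 0.21

For two independent groups of n = 479 each: d_min = (z_{α} + z_β)·√(2/n).
z-sum = 1.645 + 1.645 = 3.290.
d_min = 3.290 × √(2/479) = 3.290 × 0.0646 = 0.213.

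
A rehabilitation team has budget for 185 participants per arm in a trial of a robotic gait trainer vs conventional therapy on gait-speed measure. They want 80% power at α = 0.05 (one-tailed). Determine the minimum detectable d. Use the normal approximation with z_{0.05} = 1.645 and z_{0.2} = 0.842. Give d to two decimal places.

d_min ≈ 0.26

For two independent groups of n = 185 each: d_min = (z_{α} + z_β)·√(2/n).
z-sum = 1.645 + 0.842 = 2.487.
d_min = 2.487 × √(2/185) = 2.487 × 0.1040 = 0.259.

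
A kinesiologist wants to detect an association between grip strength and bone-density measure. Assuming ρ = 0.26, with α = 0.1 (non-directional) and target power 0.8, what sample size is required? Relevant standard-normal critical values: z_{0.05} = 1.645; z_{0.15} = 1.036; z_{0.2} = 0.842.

n = 91

Fisher's z: C = ½·ln((1+r)/(1−r)) = ½·ln(1.7027) = 0.2661.
n = ((z_{α/2} + z_β)/C)² + 3.
(1.645 + 0.842) / 0.2661 = 2.487 / 0.2661 = 9.346.
n = 9.346² + 3 = 87.35 + 3 = 90.3.
Round up.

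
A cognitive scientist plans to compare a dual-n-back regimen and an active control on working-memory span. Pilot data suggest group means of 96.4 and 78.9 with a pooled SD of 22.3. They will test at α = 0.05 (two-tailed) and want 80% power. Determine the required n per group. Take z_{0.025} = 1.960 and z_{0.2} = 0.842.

Cohen's d = |M₁ − M₂| / SD_pooled = |96.4 − 78.9| / 22.3 = 17.5 / 22.3 = 0.785.
For two independent groups with equal n: n = 2·((z_{α/2} + z_β) / d)².
z_{α/2} + z_β = 1.960 + 0.842 = 2.802.
n = 2 × (2.802 / 0.785)² = 2 × 3.569² = 2 × 12.74 = 25.5.
Round up to the next whole participant.

n = 26 per group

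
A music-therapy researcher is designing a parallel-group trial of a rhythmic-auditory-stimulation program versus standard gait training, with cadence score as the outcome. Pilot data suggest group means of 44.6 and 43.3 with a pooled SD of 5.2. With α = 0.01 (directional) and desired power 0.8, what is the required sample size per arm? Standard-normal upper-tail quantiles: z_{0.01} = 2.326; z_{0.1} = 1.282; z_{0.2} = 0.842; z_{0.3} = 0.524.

Cohen's d = |M₁ − M₂| / SD_pooled = |44.6 − 43.3| / 5.2 = 1.3 / 5.2 = 0.250.
For two independent groups with equal n: n = 2·((z_{α} + z_β) / d)².
z_{α} + z_β = 2.326 + 0.842 = 3.168.
n = 2 × (3.168 / 0.250)² = 2 × 12.672² = 2 × 160.58 = 321.2.
Round up to the next whole participant.

n = 322 per group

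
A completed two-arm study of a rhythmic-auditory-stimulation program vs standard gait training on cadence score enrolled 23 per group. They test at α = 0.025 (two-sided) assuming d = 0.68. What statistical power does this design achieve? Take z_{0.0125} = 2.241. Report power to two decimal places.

power ≈ 0.53

For two equal groups, power = Φ(d·√(n/2) − z_{α/2}).
d·√(n/2) = 0.68 × √(23/2) = 0.68 × 3.391 = 2.306.
z_β = 2.306 − 2.241 = 0.065.
Power = Φ(0.065) = 0.526.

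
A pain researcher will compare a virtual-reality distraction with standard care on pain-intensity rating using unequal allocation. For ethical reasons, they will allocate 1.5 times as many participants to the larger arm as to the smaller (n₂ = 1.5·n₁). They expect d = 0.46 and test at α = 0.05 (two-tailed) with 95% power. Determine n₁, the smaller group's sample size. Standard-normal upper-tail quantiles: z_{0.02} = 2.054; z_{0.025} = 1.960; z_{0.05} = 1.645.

With allocation ratio k = n₂/n₁ = 1.5, Var(x̄₁−x̄₂) = σ²(1/n₁ + 1/(k·n₁)) = σ²·(k+1)/(k·n₁).
So n₁ = (1 + 1/k)·((z_{α/2} + z_β)/d)² = 1.667 × (3.605/0.46)².
n₁ = 1.667 × 61.42 = 102.4.
Round up: n₁ = 103, giving n₂ = ⌈1.5 × 103⌉ = ⌈154.5⌉ = 155.

n₁ = 103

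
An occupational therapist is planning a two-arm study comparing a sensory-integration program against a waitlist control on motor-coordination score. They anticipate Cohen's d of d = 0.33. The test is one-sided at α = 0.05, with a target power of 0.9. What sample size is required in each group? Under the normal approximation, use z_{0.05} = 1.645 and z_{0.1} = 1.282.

n = 158 per group

For two independent groups with equal n: n = 2·((z_{α} + z_β) / d)².
z_{α} + z_β = 1.645 + 1.282 = 2.927.
n = 2 × (2.927 / 0.33)² = 2 × 8.870² = 2 × 78.67 = 157.3.
Round up to the next whole participant.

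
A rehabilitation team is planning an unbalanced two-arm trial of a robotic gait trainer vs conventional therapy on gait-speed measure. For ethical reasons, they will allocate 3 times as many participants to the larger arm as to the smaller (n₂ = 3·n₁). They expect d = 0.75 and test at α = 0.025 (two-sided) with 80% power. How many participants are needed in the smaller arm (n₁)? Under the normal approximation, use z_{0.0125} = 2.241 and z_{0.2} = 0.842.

n₁ = 23

With allocation ratio k = n₂/n₁ = 3, Var(x̄₁−x̄₂) = σ²(1/n₁ + 1/(k·n₁)) = σ²·(k+1)/(k·n₁).
So n₁ = (1 + 1/k)·((z_{α/2} + z_β)/d)² = 1.333 × (3.083/0.75)².
n₁ = 1.333 × 16.90 = 22.5.
Round up: n₁ = 23, giving n₂ = 3 × 23 = 69.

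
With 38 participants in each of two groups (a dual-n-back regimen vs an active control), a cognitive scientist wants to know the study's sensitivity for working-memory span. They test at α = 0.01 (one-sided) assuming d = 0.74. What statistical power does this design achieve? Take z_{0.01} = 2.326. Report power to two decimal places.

power ≈ 0.82

For two equal groups, power = Φ(d·√(n/2) − z_{α}).
d·√(n/2) = 0.74 × √(38/2) = 0.74 × 4.359 = 3.226.
z_β = 3.226 − 2.326 = 0.900.
Power = Φ(0.900) = 0.816.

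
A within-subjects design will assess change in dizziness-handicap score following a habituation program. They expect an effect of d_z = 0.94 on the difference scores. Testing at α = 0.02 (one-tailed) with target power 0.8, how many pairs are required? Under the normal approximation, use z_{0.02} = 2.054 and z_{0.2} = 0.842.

For a paired (one-sample on differences) test: n = ((z_{α} + z_β) / d)².
z_{α} + z_β = 2.054 + 0.842 = 2.896.
n = (2.896 / 0.94)² = 3.081² = 9.49.
Round up.

n = 10 pairs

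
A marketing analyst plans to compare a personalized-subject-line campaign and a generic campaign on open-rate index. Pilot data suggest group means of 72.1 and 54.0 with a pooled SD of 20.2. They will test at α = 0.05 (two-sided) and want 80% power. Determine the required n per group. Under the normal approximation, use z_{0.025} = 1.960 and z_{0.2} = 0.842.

Cohen's d = |M₁ − M₂| / SD_pooled = |72.1 − 54.0| / 20.2 = 18.1 / 20.2 = 0.896.
For two independent groups with equal n: n = 2·((z_{α/2} + z_β) / d)².
z_{α/2} + z_β = 1.960 + 0.842 = 2.802.
n = 2 × (2.802 / 0.896)² = 2 × 3.127² = 2 × 9.78 = 19.6.
Round up to the next whole participant.

n = 20 per group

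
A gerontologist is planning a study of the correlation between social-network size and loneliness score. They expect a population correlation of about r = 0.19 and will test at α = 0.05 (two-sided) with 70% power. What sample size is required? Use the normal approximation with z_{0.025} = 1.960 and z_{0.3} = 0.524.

n = 170

Fisher's z: C = ½·ln((1+r)/(1−r)) = ½·ln(1.4691) = 0.1923.
n = ((z_{α/2} + z_β)/C)² + 3.
(1.960 + 0.524) / 0.1923 = 2.484 / 0.1923 = 12.917.
n = 12.917² + 3 = 166.86 + 3 = 169.9.
Round up.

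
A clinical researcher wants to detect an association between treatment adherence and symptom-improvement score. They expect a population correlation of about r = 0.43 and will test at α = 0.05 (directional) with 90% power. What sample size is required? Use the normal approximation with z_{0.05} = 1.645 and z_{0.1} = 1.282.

Fisher's z: C = ½·ln((1+r)/(1−r)) = ½·ln(2.5088) = 0.4599.
n = ((z_{α} + z_β)/C)² + 3.
(1.645 + 1.282) / 0.4599 = 2.927 / 0.4599 = 6.364.
n = 6.364² + 3 = 40.51 + 3 = 43.5.
Round up.

n = 44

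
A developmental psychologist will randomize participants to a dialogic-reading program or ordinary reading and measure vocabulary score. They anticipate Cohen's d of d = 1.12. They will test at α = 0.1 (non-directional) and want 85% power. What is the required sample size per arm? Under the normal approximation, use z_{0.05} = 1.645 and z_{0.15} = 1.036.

For two independent groups with equal n: n = 2·((z_{α/2} + z_β) / d)².
z_{α/2} + z_β = 1.645 + 1.036 = 2.681.
n = 2 × (2.681 / 1.12)² = 2 × 2.394² = 2 × 5.73 = 11.5.
Round up to the next whole participant.

n = 12 per group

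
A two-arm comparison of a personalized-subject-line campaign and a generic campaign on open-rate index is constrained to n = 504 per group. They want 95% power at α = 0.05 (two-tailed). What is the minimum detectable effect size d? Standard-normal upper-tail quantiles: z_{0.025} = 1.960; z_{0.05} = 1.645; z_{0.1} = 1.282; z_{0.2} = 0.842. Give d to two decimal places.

For two independent groups of n = 504 each: d_min = (z_{α/2} + z_β)·√(2/n).
z-sum = 1.960 + 1.645 = 3.605.
d_min = 3.605 × √(2/504) = 3.605 × 0.0630 = 0.227.

d_min ≈ 0.23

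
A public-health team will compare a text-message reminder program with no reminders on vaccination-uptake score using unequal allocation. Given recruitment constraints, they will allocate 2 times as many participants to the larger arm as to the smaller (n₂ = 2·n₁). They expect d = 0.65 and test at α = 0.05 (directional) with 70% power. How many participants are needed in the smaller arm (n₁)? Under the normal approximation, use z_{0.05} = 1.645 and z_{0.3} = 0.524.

With allocation ratio k = n₂/n₁ = 2, Var(x̄₁−x̄₂) = σ²(1/n₁ + 1/(k·n₁)) = σ²·(k+1)/(k·n₁).
So n₁ = (1 + 1/k)·((z_{α} + z_β)/d)² = 1.500 × (2.169/0.65)².
n₁ = 1.500 × 11.14 = 16.7.
Round up: n₁ = 17, giving n₂ = 2 × 17 = 34.

n₁ = 17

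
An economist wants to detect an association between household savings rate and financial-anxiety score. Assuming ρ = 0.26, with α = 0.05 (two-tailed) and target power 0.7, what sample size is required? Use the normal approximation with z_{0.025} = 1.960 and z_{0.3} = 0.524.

Fisher's z: C = ½·ln((1+r)/(1−r)) = ½·ln(1.7027) = 0.2661.
n = ((z_{α/2} + z_β)/C)² + 3.
(1.960 + 0.524) / 0.2661 = 2.484 / 0.2661 = 9.335.
n = 9.335² + 3 = 87.14 + 3 = 90.1.
Round up.

n = 91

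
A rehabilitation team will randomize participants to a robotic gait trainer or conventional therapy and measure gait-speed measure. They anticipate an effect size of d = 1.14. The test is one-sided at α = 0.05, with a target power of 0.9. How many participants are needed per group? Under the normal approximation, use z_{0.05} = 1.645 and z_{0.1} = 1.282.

For two independent groups with equal n: n = 2·((z_{α} + z_β) / d)².
z_{α} + z_β = 1.645 + 1.282 = 2.927.
n = 2 × (2.927 / 1.14)² = 2 × 2.568² = 2 × 6.59 = 13.2.
Round up to the next whole participant.

n = 14 per group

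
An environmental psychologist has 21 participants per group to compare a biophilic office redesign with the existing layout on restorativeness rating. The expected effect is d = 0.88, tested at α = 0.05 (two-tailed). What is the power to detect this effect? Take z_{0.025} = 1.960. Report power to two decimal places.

power ≈ 0.81

For two equal groups, power = Φ(d·√(n/2) − z_{α/2}).
d·√(n/2) = 0.88 × √(21/2) = 0.88 × 3.240 = 2.852.
z_β = 2.852 − 1.960 = 0.892.
Power = Φ(0.892) = 0.814.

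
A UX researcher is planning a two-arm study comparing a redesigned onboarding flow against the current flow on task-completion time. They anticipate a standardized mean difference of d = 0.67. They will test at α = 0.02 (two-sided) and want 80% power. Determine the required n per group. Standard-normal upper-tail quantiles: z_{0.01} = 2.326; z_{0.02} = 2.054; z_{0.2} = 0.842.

n = 45 per group

For two independent groups with equal n: n = 2·((z_{α/2} + z_β) / d)².
z_{α/2} + z_β = 2.326 + 0.842 = 3.168.
n = 2 × (3.168 / 0.67)² = 2 × 4.728² = 2 × 22.36 = 44.7.
Round up to the next whole participant.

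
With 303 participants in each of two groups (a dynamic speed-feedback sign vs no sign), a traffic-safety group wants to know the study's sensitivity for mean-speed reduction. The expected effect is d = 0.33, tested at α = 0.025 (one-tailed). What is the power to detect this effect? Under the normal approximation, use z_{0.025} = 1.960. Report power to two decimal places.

For two equal groups, power = Φ(d·√(n/2) − z_{α}).
d·√(n/2) = 0.33 × √(303/2) = 0.33 × 12.309 = 4.062.
z_β = 4.062 − 1.960 = 2.102.
Power = Φ(2.102) = 0.982.

power ≈ 0.98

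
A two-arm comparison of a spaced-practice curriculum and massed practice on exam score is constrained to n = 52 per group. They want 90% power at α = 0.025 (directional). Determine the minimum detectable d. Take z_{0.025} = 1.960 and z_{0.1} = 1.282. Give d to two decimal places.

d_min ≈ 0.64

For two independent groups of n = 52 each: d_min = (z_{α} + z_β)·√(2/n).
z-sum = 1.960 + 1.282 = 3.242.
d_min = 3.242 × √(2/52) = 3.242 × 0.1961 = 0.636.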